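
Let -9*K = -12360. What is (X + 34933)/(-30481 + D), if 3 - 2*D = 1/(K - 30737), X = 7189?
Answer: -3710569102/2684969633 ≈ -1.3820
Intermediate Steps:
K = 4120/3 (K = -1/9*(-12360) = 4120/3 ≈ 1373.3)
D = 132138/88091 (D = 3/2 - 1/(2*(4120/3 - 30737)) = 3/2 - 1/(2*(-88091/3)) = 3/2 - 1/2*(-3/88091) = 3/2 + 3/176182 = 132138/88091 ≈ 1.5000)
(X + 34933)/(-30481 + D) = (7189 + 34933)/(-30481 + 132138/88091) = 42122/(-2684969633/88091) = 42122*(-88091/2684969633) = -3710569102/2684969633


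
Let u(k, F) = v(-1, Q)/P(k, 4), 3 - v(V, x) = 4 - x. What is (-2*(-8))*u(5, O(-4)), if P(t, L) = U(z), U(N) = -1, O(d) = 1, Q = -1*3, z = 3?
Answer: 64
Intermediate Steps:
Q = -3
v(V, x) = -1 + x (v(V, x) = 3 - (4 - x) = 3 + (-4 + x) = -1 + x)
P(t, L) = -1
u(k, F) = 4 (u(k, F) = (-1 - 3)/(-1) = -4*(-1) = 4)
(-2*(-8))*u(5, O(-4)) = -2*(-8)*4 = 16*4 = 64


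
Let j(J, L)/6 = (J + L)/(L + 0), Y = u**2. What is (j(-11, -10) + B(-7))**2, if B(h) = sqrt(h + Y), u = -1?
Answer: 3819/25 + 126*I*sqrt(6)/5 ≈ 152.76 + 61.727*I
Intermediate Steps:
Y = 1 (Y = (-1)**2 = 1)
j(J, L) = 6*(J + L)/L (j(J, L) = 6*((J + L)/(L + 0)) = 6*((J + L)/L) = 6*(J + L)/L)
B(h) = sqrt(1 + h) (B(h) = sqrt(h + 1) = sqrt(1 + h))
(j(-11, -10) + B(-7))**2 = ((6 + 6*(-11)/(-10)) + sqrt(1 - 7))**2 = ((6 + 6*(-11)*(-1/10)) + sqrt(-6))**2 = ((6 + 33/5) + I*sqrt(6))**2 = (63/5 + I*sqrt(6))**2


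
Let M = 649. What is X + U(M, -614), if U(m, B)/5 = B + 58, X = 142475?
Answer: 139695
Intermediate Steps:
U(m, B) = 290 + 5*B (U(m, B) = 5*(B + 58) = 5*(58 + B) = 290 + 5*B)
X + U(M, -614) = 142475 + (290 + 5*(-614)) = 142475 + (290 - 3070) = 142475 - 2780 = 139695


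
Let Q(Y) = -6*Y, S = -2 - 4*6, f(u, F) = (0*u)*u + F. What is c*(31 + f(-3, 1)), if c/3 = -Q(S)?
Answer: -14976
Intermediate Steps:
f(u, F) = F (f(u, F) = 0*u + F = 0 + F = F)
S = -26 (S = -2 - 24 = -26)
c = -468 (c = 3*(-(-6)*(-26)) = 3*(-1*156) = 3*(-156) = -468)
c*(31 + f(-3, 1)) = -468*(31 + 1) = -468*32 = -14976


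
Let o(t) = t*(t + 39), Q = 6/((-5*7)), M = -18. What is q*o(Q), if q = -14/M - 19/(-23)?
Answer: -300792/28175 ≈ -10.676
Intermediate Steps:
q = 332/207 (q = -14/(-18) - 19/(-23) = -14*(-1/18) - 19*(-1/23) = 7/9 + 19/23 = 332/207 ≈ 1.6039)
Q = -6/35 (Q = 6/(-35) = 6*(-1/35) = -6/35 ≈ -0.17143)
o(t) = t*(39 + t)
q*o(Q) = 332*(-6*(39 - 6/35)/35)/207 = 332*(-6/35*1359/35)/207 = (332/207)*(-8154/1225) = -300792/28175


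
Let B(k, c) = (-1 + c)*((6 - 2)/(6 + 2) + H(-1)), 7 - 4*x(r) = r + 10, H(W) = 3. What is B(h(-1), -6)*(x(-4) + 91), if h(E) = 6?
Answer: -17885/8 ≈ -2235.6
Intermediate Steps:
x(r) = -3/4 - r/4 (x(r) = 7/4 - (r + 10)/4 = 7/4 - (10 + r)/4 = 7/4 + (-5/2 - r/4) = -3/4 - r/4)
B(k, c) = -7/2 + 7*c/2 (B(k, c) = (-1 + c)*((6 - 2)/(6 + 2) + 3) = (-1 + c)*(4/8 + 3) = (-1 + c)*(4*(1/8) + 3) = (-1 + c)*(1/2 + 3) = (-1 + c)*(7/2) = -7/2 + 7*c/2)
B(h(-1), -6)*(x(-4) + 91) = (-7/2 + (7/2)*(-6))*((-3/4 - 1/4*(-4)) + 91) = (-7/2 - 21)*((-3/4 + 1) + 91) = -49*(1/4 + 91)/2 = -49/2*365/4 = -17885/8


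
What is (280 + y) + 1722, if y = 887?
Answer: 2889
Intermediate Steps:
(280 + y) + 1722 = (280 + 887) + 1722 = 1167 + 1722 = 2889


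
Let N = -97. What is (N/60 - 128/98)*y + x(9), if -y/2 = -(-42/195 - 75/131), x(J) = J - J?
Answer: 4434649/962850 ≈ 4.6058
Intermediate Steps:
x(J) = 0
y = -13418/8515 (y = -(-2)*(-42/195 - 75/131) = -(-2)*(-42*1/195 - 75*1/131) = -(-2)*(-14/65 - 75/131) = -(-2)*(-6709)/8515 = -2*6709/8515 = -13418/8515 ≈ -1.5758)
(N/60 - 128/98)*y + x(9) = (-97/60 - 128/98)*(-13418/8515) + 0 = (-97*1/60 - 128*1/98)*(-13418/8515) + 0 = (-97/60 - 64/49)*(-13418/8515) + 0 = -8593/2940*(-13418/8515) + 0 = 4434649/962850 + 0 = 4434649/962850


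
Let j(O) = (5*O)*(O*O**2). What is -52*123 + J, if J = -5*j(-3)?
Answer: -8421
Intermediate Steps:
j(O) = 5*O**4 (j(O) = (5*O)*O**3 = 5*O**4)
J = -2025 (J = -25*(-3)**4 = -25*81 = -5*405 = -2025)
-52*123 + J = -52*123 - 2025 = -6396 - 2025 = -8421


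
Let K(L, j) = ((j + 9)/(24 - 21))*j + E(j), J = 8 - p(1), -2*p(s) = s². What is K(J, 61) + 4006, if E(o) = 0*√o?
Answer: 16288/3 ≈ 5429.3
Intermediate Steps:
p(s) = -s²/2
J = 17/2 (J = 8 - (-1)*1²/2 = 8 - (-1)/2 = 8 - 1*(-½) = 8 + ½ = 17/2 ≈ 8.5000)
E(o) = 0
K(L, j) = j*(3 + j/3) (K(L, j) = ((j + 9)/(24 - 21))*j + 0 = ((9 + j)/3)*j + 0 = ((9 + j)*(⅓))*j + 0 = (3 + j/3)*j + 0 = j*(3 + j/3) + 0 = j*(3 + j/3))
K(J, 61) + 4006 = (⅓)*61*(9 + 61) + 4006 = (⅓)*61*70 + 4006 = 4270/3 + 4006 = 16288/3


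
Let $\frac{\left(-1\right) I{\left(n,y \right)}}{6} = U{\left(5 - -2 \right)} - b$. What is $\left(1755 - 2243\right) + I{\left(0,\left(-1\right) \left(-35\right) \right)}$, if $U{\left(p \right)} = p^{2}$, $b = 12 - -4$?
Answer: $-686$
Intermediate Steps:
$b = 16$ ($b = 12 + 4 = 16$)
$I{\left(n,y \right)} = -198$ ($I{\left(n,y \right)} = - 6 \left(\left(5 - -2\right)^{2} - 16\right) = - 6 \left(\left(5 + 2\right)^{2} - 16\right) = - 6 \left(7^{2} - 16\right) = - 6 \left(49 - 16\right) = \left(-6\right) 33 = -198$)
$\left(1755 - 2243\right) + I{\left(0,\left(-1\right) \left(-35\right) \right)} = \left(1755 - 2243\right) - 198 = -488 - 198 = -686$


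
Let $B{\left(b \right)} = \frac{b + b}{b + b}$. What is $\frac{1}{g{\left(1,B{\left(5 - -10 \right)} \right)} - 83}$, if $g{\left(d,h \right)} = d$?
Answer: $- \frac{1}{82} \approx -0.012195$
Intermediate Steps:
$B{\left(b \right)} = 1$ ($B{\left(b \right)} = \frac{2 b}{2 b} = 2 b \frac{1}{2 b} = 1$)
$\frac{1}{g{\left(1,B{\left(5 - -10 \right)} \right)} - 83} = \frac{1}{1 - 83} = \frac{1}{-82} = - \frac{1}{82}$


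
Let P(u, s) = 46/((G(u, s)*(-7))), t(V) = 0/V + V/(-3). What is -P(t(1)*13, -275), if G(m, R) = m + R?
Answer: -69/2933 ≈ -0.023525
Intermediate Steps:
t(V) = -V/3 (t(V) = 0 + V*(-⅓) = 0 - V/3 = -V/3)
G(m, R) = R + m
P(u, s) = 46/(-7*s - 7*u) (P(u, s) = 46/(((s + u)*(-7))) = 46/(-7*s - 7*u))
-P(t(1)*13, -275) = -(-46)/(7*(-275) + 7*(-⅓*1*13)) = -(-46)/(-1925 + 7*(-⅓*13)) = -(-46)/(-1925 + 7*(-13/3)) = -(-46)/(-1925 - 91/3) = -(-46)/(-5866/3) = -(-46)*(-3)/5866 = -1*69/2933 = -69/2933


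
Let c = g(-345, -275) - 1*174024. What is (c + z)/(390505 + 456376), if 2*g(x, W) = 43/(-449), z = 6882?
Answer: -21441937/108642734 ≈ -0.19736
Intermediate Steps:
g(x, W) = -43/898 (g(x, W) = (43/(-449))/2 = (43*(-1/449))/2 = (½)*(-43/449) = -43/898)
c = -156273595/898 (c = -43/898 - 1*174024 = -43/898 - 174024 = -156273595/898 ≈ -1.7402e+5)
(c + z)/(390505 + 456376) = (-156273595/898 + 6882)/(390505 + 456376) = -150093559/898/846881 = -150093559/898*1/846881 = -21441937/108642734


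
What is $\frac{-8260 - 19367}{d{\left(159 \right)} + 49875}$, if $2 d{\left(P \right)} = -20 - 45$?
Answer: $- \frac{55254}{99685} \approx -0.55429$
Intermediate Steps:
$d{\left(P \right)} = - \frac{65}{2}$ ($d{\left(P \right)} = \frac{-20 - 45}{2} = \frac{1}{2} \left(-65\right) = - \frac{65}{2}$)
$\frac{-8260 - 19367}{d{\left(159 \right)} + 49875} = \frac{-8260 - 19367}{- \frac{65}{2} + 49875} = - \frac{27627}{\frac{99685}{2}} = \left(-27627\right) \frac{2}{99685} = - \frac{55254}{99685}$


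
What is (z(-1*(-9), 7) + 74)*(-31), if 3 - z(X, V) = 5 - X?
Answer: -2511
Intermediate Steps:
z(X, V) = -2 + X (z(X, V) = 3 - (5 - X) = 3 + (-5 + X) = -2 + X)
(z(-1*(-9), 7) + 74)*(-31) = ((-2 - 1*(-9)) + 74)*(-31) = ((-2 + 9) + 74)*(-31) = (7 + 74)*(-31) = 81*(-31) = -2511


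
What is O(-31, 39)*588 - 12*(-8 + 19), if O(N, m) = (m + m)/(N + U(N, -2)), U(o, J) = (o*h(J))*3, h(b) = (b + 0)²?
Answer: -7620/31 ≈ -245.81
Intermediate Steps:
h(b) = b²
U(o, J) = 3*o*J² (U(o, J) = (o*J²)*3 = 3*o*J²)
O(N, m) = 2*m/(13*N) (O(N, m) = (m + m)/(N + 3*N*(-2)²) = (2*m)/(N + 3*N*4) = (2*m)/(N + 12*N) = (2*m)/((13*N)) = (2*m)*(1/(13*N)) = 2*m/(13*N))
O(-31, 39)*588 - 12*(-8 + 19) = ((2/13)*39/(-31))*588 - 12*(-8 + 19) = ((2/13)*39*(-1/31))*588 - 12*11 = -6/31*588 - 132 = -3528/31 - 132 = -7620/31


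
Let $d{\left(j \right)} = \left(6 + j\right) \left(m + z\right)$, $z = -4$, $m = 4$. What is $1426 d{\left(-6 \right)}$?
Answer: $0$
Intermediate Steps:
$d{\left(j \right)} = 0$ ($d{\left(j \right)} = \left(6 + j\right) \left(4 - 4\right) = \left(6 + j\right) 0 = 0$)
$1426 d{\left(-6 \right)} = 1426 \cdot 0 = 0$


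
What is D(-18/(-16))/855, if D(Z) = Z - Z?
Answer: 0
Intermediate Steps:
D(Z) = 0
D(-18/(-16))/855 = 0/855 = 0*(1/855) = 0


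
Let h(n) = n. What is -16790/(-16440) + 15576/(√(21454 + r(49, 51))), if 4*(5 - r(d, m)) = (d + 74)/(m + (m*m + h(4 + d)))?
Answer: 1679/1644 + 10384*√7753874385/8599491 ≈ 107.35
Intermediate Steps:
r(d, m) = 5 - (74 + d)/(4*(4 + d + m + m²)) (r(d, m) = 5 - (d + 74)/(4*(m + (m*m + (4 + d)))) = 5 - (74 + d)/(4*(m + (m² + (4 + d)))) = 5 - (74 + d)/(4*(m + (4 + d + m²))) = 5 - (74 + d)/(4*(4 + d + m + m²)))
-16790/(-16440) + 15576/(√(21454 + r(49, 51))) = -16790/(-16440) + 15576/(√(21454 + (3/2 + 5*51 + 5*51² + (19/4)*49)/(4 + 49 + 51 + 51²))) = -16790*(-1/16440) + 15576/(√(21454 + (3/2 + 255 + 5*2601 + 931/4)/(4 + 49 + 51 + 2601))) = 1679/1644 + 15576/(√(21454 + (3/2 + 255 + 13005 + 931/4)/2705)) = 1679/1644 + 15576/(√(21454 + (1/2705)*(53977/4))) = 1679/1644 + 15576/(√(21454 + 53977/10820)) = 1679/1644 + 15576/(√(232186257/10820)) = 1679/1644 + 15576/((9*√7753874385/5410)) = 1679/1644 + 15576*(2*√7753874385/25798473) = 1679/1644 + 10384*√7753874385/8599491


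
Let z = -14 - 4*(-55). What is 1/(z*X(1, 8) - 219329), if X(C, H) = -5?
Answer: -1/220359 ≈ -4.5381e-6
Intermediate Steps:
z = 206 (z = -14 + 220 = 206)
1/(z*X(1, 8) - 219329) = 1/(206*(-5) - 219329) = 1/(-1030 - 219329) = 1/(-220359) = -1/220359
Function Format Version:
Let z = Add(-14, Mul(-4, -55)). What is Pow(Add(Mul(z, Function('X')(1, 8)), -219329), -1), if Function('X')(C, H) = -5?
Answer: Rational(-1, 220359) ≈ -4.5381e-6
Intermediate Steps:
z = 206 (z = Add(-14, 220) = 206)
Pow(Add(Mul(z, Function('X')(1, 8)), -219329), -1) = Pow(Add(Mul(206, -5), -219329), -1) = Pow(Add(-1030, -219329), -1) = Pow(-220359, -1) = Rational(-1, 220359)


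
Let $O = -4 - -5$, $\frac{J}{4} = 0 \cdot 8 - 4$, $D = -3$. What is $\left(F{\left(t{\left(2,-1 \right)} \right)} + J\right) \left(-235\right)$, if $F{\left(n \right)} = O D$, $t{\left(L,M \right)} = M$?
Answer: $4465$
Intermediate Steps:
$J = -16$ ($J = 4 \left(0 \cdot 8 - 4\right) = 4 \left(0 - 4\right) = 4 \left(-4\right) = -16$)
$O = 1$ ($O = -4 + 5 = 1$)
$F{\left(n \right)} = -3$ ($F{\left(n \right)} = 1 \left(-3\right) = -3$)
$\left(F{\left(t{\left(2,-1 \right)} \right)} + J\right) \left(-235\right) = \left(-3 - 16\right) \left(-235\right) = \left(-19\right) \left(-235\right) = 4465$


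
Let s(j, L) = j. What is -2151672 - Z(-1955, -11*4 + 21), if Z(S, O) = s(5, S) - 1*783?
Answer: -2150894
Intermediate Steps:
Z(S, O) = -778 (Z(S, O) = 5 - 1*783 = 5 - 783 = -778)
-2151672 - Z(-1955, -11*4 + 21) = -2151672 - 1*(-778) = -2151672 + 778 = -2150894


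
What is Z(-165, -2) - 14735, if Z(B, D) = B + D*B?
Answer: -14570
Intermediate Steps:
Z(B, D) = B + B*D
Z(-165, -2) - 14735 = -165*(1 - 2) - 14735 = -165*(-1) - 14735 = 165 - 14735 = -14570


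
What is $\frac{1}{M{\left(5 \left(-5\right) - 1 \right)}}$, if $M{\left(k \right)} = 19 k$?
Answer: $- \frac{1}{494} \approx -0.0020243$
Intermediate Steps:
$\frac{1}{M{\left(5 \left(-5\right) - 1 \right)}} = \frac{1}{19 \left(5 \left(-5\right) - 1\right)} = \frac{1}{19 \left(-25 - 1\right)} = \frac{1}{19 \left(-26\right)} = \frac{1}{-494} = - \frac{1}{494}$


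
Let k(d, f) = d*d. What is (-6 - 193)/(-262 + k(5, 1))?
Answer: 199/237 ≈ 0.83966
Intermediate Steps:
k(d, f) = d²
(-6 - 193)/(-262 + k(5, 1)) = (-6 - 193)/(-262 + 5²) = -199/(-262 + 25) = -199/(-237) = -199*(-1/237) = 199/237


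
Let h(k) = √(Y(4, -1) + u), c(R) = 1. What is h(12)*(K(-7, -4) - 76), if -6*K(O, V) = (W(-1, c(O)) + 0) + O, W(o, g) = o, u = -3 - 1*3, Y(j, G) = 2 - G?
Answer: -224*I*√3/3 ≈ -129.33*I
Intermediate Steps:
u = -6 (u = -3 - 3 = -6)
K(O, V) = ⅙ - O/6 (K(O, V) = -((-1 + 0) + O)/6 = -(-1 + O)/6 = ⅙ - O/6)
h(k) = I*√3 (h(k) = √((2 - 1*(-1)) - 6) = √((2 + 1) - 6) = √(3 - 6) = √(-3) = I*√3)
h(12)*(K(-7, -4) - 76) = (I*√3)*((⅙ - ⅙*(-7)) - 76) = (I*√3)*((⅙ + 7/6) - 76) = (I*√3)*(4/3 - 76) = (I*√3)*(-224/3) = -224*I*√3/3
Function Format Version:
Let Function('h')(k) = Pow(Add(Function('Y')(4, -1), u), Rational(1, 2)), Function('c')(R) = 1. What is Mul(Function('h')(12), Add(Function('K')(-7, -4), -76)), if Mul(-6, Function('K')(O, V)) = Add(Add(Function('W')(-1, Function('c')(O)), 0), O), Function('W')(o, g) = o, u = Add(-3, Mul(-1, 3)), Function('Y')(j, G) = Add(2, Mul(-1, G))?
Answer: Mul(Rational(-224, 3), I, Pow(3, Rational(1, 2))) ≈ Mul(-129.33, I)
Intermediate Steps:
u = -6 (u = Add(-3, -3) = -6)
Function('K')(O, V) = Add(Rational(1, 6), Mul(Rational(-1, 6), O)) (Function('K')(O, V) = Mul(Rational(-1, 6), Add(Add(-1, 0), O)) = Mul(Rational(-1, 6), Add(-1, O)) = Add(Rational(1, 6), Mul(Rational(-1, 6), O)))
Function('h')(k) = Mul(I, Pow(3, Rational(1, 2))) (Function('h')(k) = Pow(Add(Add(2, Mul(-1, -1)), -6), Rational(1, 2)) = Pow(Add(Add(2, 1), -6), Rational(1, 2)) = Pow(Add(3, -6), Rational(1, 2)) = Pow(-3, Rational(1, 2)) = Mul(I, Pow(3, Rational(1, 2))))
Mul(Function('h')(12), Add(Function('K')(-7, -4), -76)) = Mul(Mul(I, Pow(3, Rational(1, 2))), Add(Add(Rational(1, 6), Mul(Rational(-1, 6), -7)), -76)) = Mul(Mul(I, Pow(3, Rational(1, 2))), Add(Add(Rational(1, 6), Rational(7, 6)), -76)) = Mul(Mul(I, Pow(3, Rational(1, 2))), Add(Rational(4, 3), -76)) = Mul(Mul(I, Pow(3, Rational(1, 2))), Rational(-224, 3)) = Mul(Rational(-224, 3), I, Pow(3, Rational(1, 2)))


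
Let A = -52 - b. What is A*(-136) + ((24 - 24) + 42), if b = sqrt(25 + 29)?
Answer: 7114 + 408*sqrt(6) ≈ 8113.4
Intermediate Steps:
b = 3*sqrt(6) (b = sqrt(54) = 3*sqrt(6) ≈ 7.3485)
A = -52 - 3*sqrt(6) ≈ -59.348
A*(-136) + ((24 - 24) + 42) = (-52 - 3*sqrt(6))*(-136) + ((24 - 24) + 42) = (7072 + 408*sqrt(6)) + (0 + 42) = (7072 + 408*sqrt(6)) + 42 = 7114 + 408*sqrt(6)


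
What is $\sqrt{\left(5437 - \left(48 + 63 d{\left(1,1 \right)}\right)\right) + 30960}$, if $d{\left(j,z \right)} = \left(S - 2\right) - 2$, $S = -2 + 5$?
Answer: $2 \sqrt{9103} \approx 190.82$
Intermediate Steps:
$S = 3$
$d{\left(j,z \right)} = -1$ ($d{\left(j,z \right)} = \left(3 - 2\right) - 2 = 1 - 2 = -1$)
$\sqrt{\left(5437 - \left(48 + 63 d{\left(1,1 \right)}\right)\right) + 30960} = \sqrt{\left(5437 - -15\right) + 30960} = \sqrt{\left(5437 + \left(-48 + 63\right)\right) + 30960} = \sqrt{\left(5437 + 15\right) + 30960} = \sqrt{5452 + 30960} = \sqrt{36412} = 2 \sqrt{9103}$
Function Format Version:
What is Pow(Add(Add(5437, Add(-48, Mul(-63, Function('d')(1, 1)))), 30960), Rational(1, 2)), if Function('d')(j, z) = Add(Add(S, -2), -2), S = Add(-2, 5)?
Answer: Mul(2, Pow(9103, Rational(1, 2))) ≈ 190.82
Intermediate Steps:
S = 3
Function('d')(j, z) = -1 (Function('d')(j, z) = Add(Add(3, -2), -2) = Add(1, -2) = -1)
Pow(Add(Add(5437, Add(-48, Mul(-63, Function('d')(1, 1)))), 30960), Rational(1, 2)) = Pow(Add(Add(5437, Add(-48, Mul(-63, -1))), 30960), Rational(1, 2)) = Pow(Add(Add(5437, Add(-48, 63)), 30960), Rational(1, 2)) = Pow(Add(Add(5437, 15), 30960), Rational(1, 2)) = Pow(Add(5452, 30960), Rational(1, 2)) = Pow(36412, Rational(1, 2)) = Mul(2, Pow(9103, Rational(1, 2)))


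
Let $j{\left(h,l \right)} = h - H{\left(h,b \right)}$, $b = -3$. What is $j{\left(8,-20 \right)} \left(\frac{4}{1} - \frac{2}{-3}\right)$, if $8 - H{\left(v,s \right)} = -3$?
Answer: $-14$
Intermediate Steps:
$H{\left(v,s \right)} = 11$ ($H{\left(v,s \right)} = 8 - -3 = 8 + 3 = 11$)
$j{\left(h,l \right)} = -11 + h$ ($j{\left(h,l \right)} = h - 11 = -11 + h$)
$j{\left(8,-20 \right)} \left(\frac{4}{1} - \frac{2}{-3}\right) = \left(-11 + 8\right) \left(\frac{4}{1} - \frac{2}{-3}\right) = - 3 \left(4 \cdot 1 - - \frac{2}{3}\right) = - 3 \left(4 + \frac{2}{3}\right) = \left(-3\right) \frac{14}{3} = -14$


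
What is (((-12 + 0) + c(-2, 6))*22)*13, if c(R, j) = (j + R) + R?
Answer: -2860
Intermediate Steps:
c(R, j) = j + 2*R (c(R, j) = (R + j) + R = j + 2*R)
(((-12 + 0) + c(-2, 6))*22)*13 = (((-12 + 0) + (6 + 2*(-2)))*22)*13 = ((-12 + (6 - 4))*22)*13 = ((-12 + 2)*22)*13 = -10*22*13 = -220*13 = -2860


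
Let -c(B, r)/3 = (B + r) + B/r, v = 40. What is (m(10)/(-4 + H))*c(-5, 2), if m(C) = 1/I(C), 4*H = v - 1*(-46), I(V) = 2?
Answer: 33/70 ≈ 0.47143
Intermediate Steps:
c(B, r) = -3*B - 3*r - 3*B/r (c(B, r) = -3*((B + r) + B/r) = -3*(B + r + B/r) = -3*B - 3*r - 3*B/r)
H = 43/2 (H = (40 - 1*(-46))/4 = (40 + 46)/4 = (1/4)*86 = 43/2 ≈ 21.500)
m(C) = 1/2
(m(10)/(-4 + H))*c(-5, 2) = ((1/2)/(-4 + 43/2))*(3*(-1*(-5) - 1*2*(-5 + 2))/2) = ((1/2)/(35/2))*(3*(1/2)*(5 - 1*2*(-3))) = ((2/35)*(1/2))*(3*(1/2)*(5 + 6)) = (3*(1/2)*11)/35 = (1/35)*(33/2) = 33/70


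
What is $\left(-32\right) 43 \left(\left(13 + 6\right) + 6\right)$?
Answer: $-34400$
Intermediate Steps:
$\left(-32\right) 43 \left(\left(13 + 6\right) + 6\right) = - 1376 \left(19 + 6\right) = \left(-1376\right) 25 = -34400$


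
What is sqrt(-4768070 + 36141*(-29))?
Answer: I*sqrt(5816159) ≈ 2411.7*I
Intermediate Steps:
sqrt(-4768070 + 36141*(-29)) = sqrt(-4768070 - 1048089) = sqrt(-5816159) = I*sqrt(5816159)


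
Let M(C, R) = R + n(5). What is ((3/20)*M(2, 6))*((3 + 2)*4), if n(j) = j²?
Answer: 93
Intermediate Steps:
M(C, R) = 25 + R (M(C, R) = R + 5² = R + 25 = 25 + R)
((3/20)*M(2, 6))*((3 + 2)*4) = ((3/20)*(25 + 6))*((3 + 2)*4) = ((3*(1/20))*31)*(5*4) = ((3/20)*31)*20 = (93/20)*20 = 93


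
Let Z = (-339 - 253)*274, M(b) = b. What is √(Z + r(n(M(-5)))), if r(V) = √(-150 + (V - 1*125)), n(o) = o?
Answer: √(-162208 + 2*I*√70) ≈ 0.021 + 402.75*I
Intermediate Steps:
Z = -162208 (Z = -592*274 = -162208)
r(V) = √(-275 + V) (r(V) = √(-150 + (V - 125)) = √(-150 + (-125 + V)) = √(-275 + V))
√(Z + r(n(M(-5)))) = √(-162208 + √(-275 - 5)) = √(-162208 + √(-280)) = √(-162208 + 2*I*√70)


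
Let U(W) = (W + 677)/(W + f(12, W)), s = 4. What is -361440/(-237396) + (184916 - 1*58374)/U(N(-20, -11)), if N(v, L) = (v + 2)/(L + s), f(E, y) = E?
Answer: 255488080212/94107731 ≈ 2714.8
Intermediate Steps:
N(v, L) = (2 + v)/(4 + L) (N(v, L) = (v + 2)/(L + 4) = (2 + v)/(4 + L))
U(W) = (677 + W)/(12 + W) (U(W) = (W + 677)/(W + 12) = (677 + W)/(12 + W))
-361440/(-237396) + (184916 - 1*58374)/U(N(-20, -11)) = -361440/(-237396) + (184916 - 1*58374)/(((677 + (2 - 20)/(4 - 11))/(12 + (2 - 20)/(4 - 11)))) = -361440*(-1/237396) + (184916 - 58374)/(((677 - 18/(-7))/(12 - 18/(-7)))) = 30120/19783 + 126542/(((677 - ⅐*(-18))/(12 - ⅐*(-18)))) = 30120/19783 + 126542/(((677 + 18/7)/(12 + 18/7))) = 30120/19783 + 126542/(((4757/7)/(102/7))) = 30120/19783 + 126542/(((7/102)*(4757/7))) = 30120/19783 + 126542/(4757/102) = 30120/19783 + 126542*(102/4757) = 30120/19783 + 12907284/4757 = 255488080212/94107731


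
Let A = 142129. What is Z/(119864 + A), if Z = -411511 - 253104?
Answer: -664615/261993 ≈ -2.5368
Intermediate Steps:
Z = -664615
Z/(119864 + A) = -664615/(119864 + 142129) = -664615/261993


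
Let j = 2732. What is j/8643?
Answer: 2732/8643 ≈ 0.31609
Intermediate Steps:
j/8643 = 2732/8643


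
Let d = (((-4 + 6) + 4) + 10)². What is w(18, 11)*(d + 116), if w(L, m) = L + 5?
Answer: 8556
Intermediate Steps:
d = 256 (d = ((2 + 4) + 10)² = (6 + 10)² = 16² = 256)
w(L, m) = 5 + L
w(18, 11)*(d + 116) = (5 + 18)*(256 + 116) = 23*372 = 8556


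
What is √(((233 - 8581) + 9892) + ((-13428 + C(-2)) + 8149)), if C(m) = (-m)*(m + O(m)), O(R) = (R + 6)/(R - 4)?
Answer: 7*I*√687/3 ≈ 61.158*I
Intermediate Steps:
O(R) = (6 + R)/(-4 + R)
C(m) = -m*(m + (6 + m)/(-4 + m)) (C(m) = (-m)*(m + (6 + m)/(-4 + m)) = -m*(m + (6 + m)/(-4 + m)))
√(((233 - 8581) + 9892) + ((-13428 + C(-2)) + 8149)) = √(((233 - 8581) + 9892) + ((-13428 - 2*(-6 - 1*(-2)² + 3*(-2))/(-4 - 2)) + 8149)) = √((-8348 + 9892) + ((-13428 - 2*(-6 - 1*4 - 6)/(-6)) + 8149)) = √(1544 + ((-13428 - 2*(-⅙)*(-6 - 4 - 6)) + 8149)) = √(1544 + ((-13428 - 2*(-⅙)*(-16)) + 8149)) = √(1544 + ((-13428 - 16/3) + 8149)) = √(1544 + (-40300/3 + 8149)) = √(1544 - 15853/3) = √(-11221/3) = 7*I*√687/3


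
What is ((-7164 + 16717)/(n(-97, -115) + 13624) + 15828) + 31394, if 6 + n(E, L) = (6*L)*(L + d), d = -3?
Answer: 109460829/2318 ≈ 47222.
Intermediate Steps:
n(E, L) = -6 + 6*L*(-3 + L) (n(E, L) = -6 + (6*L)*(L - 3) = -6 + (6*L)*(-3 + L) = -6 + 6*L*(-3 + L))
((-7164 + 16717)/(n(-97, -115) + 13624) + 15828) + 31394 = ((-7164 + 16717)/((-6 - 18*(-115) + 6*(-115)²) + 13624) + 15828) + 31394 = (9553/((-6 + 2070 + 6*13225) + 13624) + 15828) + 31394 = (9553/((-6 + 2070 + 79350) + 13624) + 15828) + 31394 = (9553/(81414 + 13624) + 15828) + 31394 = (9553/95038 + 15828) + 31394 = (9553*(1/95038) + 15828) + 31394 = (233/2318 + 15828) + 31394 = 36689537/2318 + 31394 = 109460829/2318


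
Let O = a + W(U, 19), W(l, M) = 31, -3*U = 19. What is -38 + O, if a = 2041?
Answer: 2034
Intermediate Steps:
U = -19/3 (U = -⅓*19 = -19/3 ≈ -6.3333)
O = 2072 (O = 2041 + 31 = 2072)
-38 + O = -38 + 2072 = 2034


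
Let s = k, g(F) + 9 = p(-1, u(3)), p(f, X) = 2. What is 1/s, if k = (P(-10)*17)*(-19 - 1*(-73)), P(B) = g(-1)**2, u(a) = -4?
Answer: 1/44982 ≈ 2.2231e-5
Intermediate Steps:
g(F) = -7 (g(F) = -9 + 2 = -7)
P(B) = 49 (P(B) = (-7)**2 = 49)
k = 44982 (k = (49*17)*(-19 - 1*(-73)) = 833*(-19 + 73) = 833*54 = 44982)
s = 44982
1/s = 1/44982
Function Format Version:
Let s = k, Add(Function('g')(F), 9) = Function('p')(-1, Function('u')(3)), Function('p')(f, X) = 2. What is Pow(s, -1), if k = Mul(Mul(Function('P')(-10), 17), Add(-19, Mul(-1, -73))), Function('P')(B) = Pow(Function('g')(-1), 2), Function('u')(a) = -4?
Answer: Rational(1, 44982) ≈ 2.2231e-5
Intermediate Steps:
Function('g')(F) = -7 (Function('g')(F) = Add(-9, 2) = -7)
Function('P')(B) = 49 (Function('P')(B) = Pow(-7, 2) = 49)
k = 44982 (k = Mul(Mul(49, 17), Add(-19, Mul(-1, -73))) = Mul(833, Add(-19, 73)) = Mul(833, 54) = 44982)
s = 44982
Pow(s, -1) = Pow(44982, -1) = Rational(1, 44982)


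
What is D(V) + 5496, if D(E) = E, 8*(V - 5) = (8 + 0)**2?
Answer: 5509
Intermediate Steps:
V = 13 (V = 5 + (8 + 0)**2/8 = 5 + (1/8)*8**2 = 5 + (1/8)*64 = 5 + 8 = 13)
D(V) + 5496 = 13 + 5496 = 5509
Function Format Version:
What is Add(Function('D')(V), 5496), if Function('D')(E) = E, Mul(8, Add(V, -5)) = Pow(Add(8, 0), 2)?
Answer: 5509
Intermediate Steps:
V = 13 (V = Add(5, Mul(Rational(1, 8), Pow(Add(8, 0), 2))) = Add(5, Mul(Rational(1, 8), Pow(8, 2))) = Add(5, Mul(Rational(1, 8), 64)) = Add(5, 8) = 13)
Add(Function('D')(V), 5496) = Add(13, 5496) = 5509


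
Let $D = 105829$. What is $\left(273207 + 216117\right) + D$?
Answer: $595153$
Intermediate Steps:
$\left(273207 + 216117\right) + D = \left(273207 + 216117\right) + 105829 = 489324 + 105829 = 595153$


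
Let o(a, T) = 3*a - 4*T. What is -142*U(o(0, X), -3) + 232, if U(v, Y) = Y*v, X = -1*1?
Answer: 1936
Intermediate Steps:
X = -1
o(a, T) = -4*T + 3*a
-142*U(o(0, X), -3) + 232 = -(-426)*(-4*(-1) + 3*0) + 232 = -(-426)*(4 + 0) + 232 = -(-426)*4 + 232 = -142*(-12) + 232 = 1704 + 232 = 1936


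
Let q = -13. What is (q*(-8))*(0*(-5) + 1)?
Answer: 104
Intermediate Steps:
(q*(-8))*(0*(-5) + 1) = (-13*(-8))*(0*(-5) + 1) = 104*(0 + 1) = 104*1 = 104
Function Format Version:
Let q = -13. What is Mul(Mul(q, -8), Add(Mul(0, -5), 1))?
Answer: 104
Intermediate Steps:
Mul(Mul(q, -8), Add(Mul(0, -5), 1)) = Mul(Mul(-13, -8), Add(Mul(0, -5), 1)) = Mul(104, Add(0, 1)) = Mul(104, 1) = 104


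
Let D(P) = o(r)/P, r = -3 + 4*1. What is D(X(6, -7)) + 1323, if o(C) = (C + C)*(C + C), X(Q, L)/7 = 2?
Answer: 9263/7 ≈ 1323.3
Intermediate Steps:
X(Q, L) = 14 (X(Q, L) = 7*2 = 14)
r = 1 (r = -3 + 4 = 1)
o(C) = 4*C² (o(C) = (2*C)*(2*C) = 4*C²)
D(P) = 4/P (D(P) = (4*1²)/P = (4*1)/P = 4/P)
D(X(6, -7)) + 1323 = 4/14 + 1323 = 4*(1/14) + 1323 = 2/7 + 1323 = 9263/7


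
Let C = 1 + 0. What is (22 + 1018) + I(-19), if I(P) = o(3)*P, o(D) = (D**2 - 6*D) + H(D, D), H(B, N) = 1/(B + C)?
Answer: 4825/4 ≈ 1206.3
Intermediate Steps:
C = 1
H(B, N) = 1/(1 + B) (H(B, N) = 1/(B + 1) = 1/(1 + B))
o(D) = D**2 + 1/(1 + D) - 6*D (o(D) = (D**2 - 6*D) + 1/(1 + D) = D**2 + 1/(1 + D) - 6*D)
I(P) = -35*P/4 (I(P) = ((1 + 3*(1 + 3)*(-6 + 3))/(1 + 3))*P = ((1 + 3*4*(-3))/4)*P = ((1 - 36)/4)*P = ((1/4)*(-35))*P = -35*P/4)
(22 + 1018) + I(-19) = (22 + 1018) - 35/4*(-19) = 1040 + 665/4 = 4825/4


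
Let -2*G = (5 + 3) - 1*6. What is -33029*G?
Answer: 33029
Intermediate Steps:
G = -1 (G = -((5 + 3) - 1*6)/2 = -(8 - 6)/2 = -½*2 = -1)
-33029*G = -33029*(-1) = 33029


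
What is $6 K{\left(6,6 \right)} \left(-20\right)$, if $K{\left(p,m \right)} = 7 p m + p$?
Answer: $-30960$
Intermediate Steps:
$K{\left(p,m \right)} = p + 7 m p$ ($K{\left(p,m \right)} = 7 m p + p = p + 7 m p$)
$6 K{\left(6,6 \right)} \left(-20\right) = 6 \cdot 6 \left(1 + 7 \cdot 6\right) \left(-20\right) = 6 \cdot 6 \left(1 + 42\right) \left(-20\right) = 6 \cdot 6 \cdot 43 \left(-20\right) = 6 \cdot 258 \left(-20\right) = 1548 \left(-20\right) = -30960$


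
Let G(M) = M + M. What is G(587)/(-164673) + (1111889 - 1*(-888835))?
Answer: 329465222078/164673 ≈ 2.0007e+6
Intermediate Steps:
G(M) = 2*M
G(587)/(-164673) + (1111889 - 1*(-888835)) = (2*587)/(-164673) + (1111889 - 1*(-888835)) = 1174*(-1/164673) + (1111889 + 888835) = -1174/164673 + 2000724 = 329465222078/164673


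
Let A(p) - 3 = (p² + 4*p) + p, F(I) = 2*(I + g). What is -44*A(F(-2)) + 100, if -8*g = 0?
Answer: 144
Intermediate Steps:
g = 0 (g = -⅛*0 = 0)
F(I) = 2*I (F(I) = 2*(I + 0) = 2*I)
A(p) = 3 + p² + 5*p (A(p) = 3 + ((p² + 4*p) + p) = 3 + (p² + 5*p) = 3 + p² + 5*p)
-44*A(F(-2)) + 100 = -44*(3 + (2*(-2))² + 5*(2*(-2))) + 100 = -44*(3 + (-4)² + 5*(-4)) + 100 = -44*(3 + 16 - 20) + 100 = -44*(-1) + 100 = 44 + 100 = 144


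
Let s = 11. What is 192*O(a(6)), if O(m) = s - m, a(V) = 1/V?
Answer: 2080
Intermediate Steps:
a(V) = 1/V
O(m) = 11 - m
192*O(a(6)) = 192*(11 - 1/6) = 192*(65/6) = 2080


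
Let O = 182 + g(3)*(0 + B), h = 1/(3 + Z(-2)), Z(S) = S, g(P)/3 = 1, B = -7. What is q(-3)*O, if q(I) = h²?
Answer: 161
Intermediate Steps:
g(P) = 3 (g(P) = 3*1 = 3)
h = 1 (h = 1/(3 - 2) = 1/1 = 1)
q(I) = 1 (q(I) = 1² = 1)
O = 161 (O = 182 + 3*(0 - 7) = 182 + 3*(-7) = 182 - 21 = 161)
q(-3)*O = 1*161 = 161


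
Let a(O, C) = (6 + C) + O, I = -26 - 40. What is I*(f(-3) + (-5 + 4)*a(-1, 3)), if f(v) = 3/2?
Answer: 429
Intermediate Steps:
f(v) = 3/2 (f(v) = 3*(1/2) = 3/2)
I = -66
a(O, C) = 6 + C + O
I*(f(-3) + (-5 + 4)*a(-1, 3)) = -66*(3/2 + (-5 + 4)*(6 + 3 - 1)) = -66*(3/2 - 1*8) = -66*(3/2 - 8) = -66*(-13/2) = 429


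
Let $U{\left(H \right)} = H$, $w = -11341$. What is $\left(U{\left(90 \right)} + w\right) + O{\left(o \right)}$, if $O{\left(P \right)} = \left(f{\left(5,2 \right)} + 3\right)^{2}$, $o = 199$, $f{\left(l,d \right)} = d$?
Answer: $-11226$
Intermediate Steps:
$O{\left(P \right)} = 25$ ($O{\left(P \right)} = \left(2 + 3\right)^{2} = 5^{2} = 25$)
$\left(U{\left(90 \right)} + w\right) + O{\left(o \right)} = \left(90 - 11341\right) + 25 = -11251 + 25 = -11226$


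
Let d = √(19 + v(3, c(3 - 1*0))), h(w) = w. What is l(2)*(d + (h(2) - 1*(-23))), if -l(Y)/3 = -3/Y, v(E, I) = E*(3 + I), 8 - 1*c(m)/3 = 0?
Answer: 315/2 ≈ 157.50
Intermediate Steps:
c(m) = 24 (c(m) = 24 - 3*0 = 24 + 0 = 24)
l(Y) = 9/Y (l(Y) = -(-9)/Y = 9/Y)
d = 10 (d = √(19 + 3*(3 + 24)) = √(19 + 3*27) = √(19 + 81) = √100 = 10)
l(2)*(d + (h(2) - 1*(-23))) = (9/2)*(10 + (2 - 1*(-23))) = (9*(½))*(10 + (2 + 23)) = 9*(10 + 25)/2 = (9/2)*35 = 315/2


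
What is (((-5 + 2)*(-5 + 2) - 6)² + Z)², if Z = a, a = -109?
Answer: 10000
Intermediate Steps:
Z = -109
(((-5 + 2)*(-5 + 2) - 6)² + Z)² = (((-5 + 2)*(-5 + 2) - 6)² - 109)² = ((-3*(-3) - 6)² - 109)² = ((9 - 6)² - 109)² = (3² - 109)² = (9 - 109)² = (-100)² = 10000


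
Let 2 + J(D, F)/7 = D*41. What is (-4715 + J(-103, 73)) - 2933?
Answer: -37223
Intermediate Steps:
J(D, F) = -14 + 287*D (J(D, F) = -14 + 7*(D*41) = -14 + 7*(41*D) = -14 + 287*D)
(-4715 + J(-103, 73)) - 2933 = (-4715 + (-14 + 287*(-103))) - 2933 = (-4715 + (-14 - 29561)) - 2933 = (-4715 - 29575) - 2933 = -34290 - 2933 = -37223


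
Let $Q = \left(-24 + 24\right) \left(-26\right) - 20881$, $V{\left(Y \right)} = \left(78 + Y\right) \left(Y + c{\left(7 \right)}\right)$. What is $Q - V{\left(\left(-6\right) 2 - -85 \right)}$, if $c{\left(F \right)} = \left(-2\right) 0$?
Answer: $-31904$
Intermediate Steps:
$c{\left(F \right)} = 0$
$V{\left(Y \right)} = Y \left(78 + Y\right)$ ($V{\left(Y \right)} = \left(78 + Y\right) \left(Y + 0\right) = \left(78 + Y\right) Y = Y \left(78 + Y\right)$)
$Q = -20881$ ($Q = 0 \left(-26\right) - 20881 = 0 - 20881 = -20881$)
$Q - V{\left(\left(-6\right) 2 - -85 \right)} = -20881 - \left(\left(-6\right) 2 - -85\right) \left(78 - -73\right) = -20881 - \left(-12 + 85\right) \left(78 + \left(-12 + 85\right)\right) = -20881 - 73 \left(78 + 73\right) = -20881 - 73 \cdot 151 = -20881 - 11023 = -31904$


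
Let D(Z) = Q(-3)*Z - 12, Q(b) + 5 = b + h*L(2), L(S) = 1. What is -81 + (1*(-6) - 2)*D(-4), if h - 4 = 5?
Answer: 47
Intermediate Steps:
h = 9 (h = 4 + 5 = 9)
Q(b) = 4 + b (Q(b) = -5 + (b + 9*1) = -5 + (b + 9) = -5 + (9 + b) = 4 + b)
D(Z) = -12 + Z (D(Z) = (4 - 3)*Z - 12 = 1*Z - 12 = Z - 12 = -12 + Z)
-81 + (1*(-6) - 2)*D(-4) = -81 + (1*(-6) - 2)*(-12 - 4) = -81 + (-6 - 2)*(-16) = -81 - 8*(-16) = -81 + 128 = 47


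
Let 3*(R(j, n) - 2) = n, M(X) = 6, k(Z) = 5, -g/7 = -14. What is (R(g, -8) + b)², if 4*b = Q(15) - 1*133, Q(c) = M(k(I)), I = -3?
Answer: 151321/144 ≈ 1050.8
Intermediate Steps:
g = 98 (g = -7*(-14) = 98)
Q(c) = 6
R(j, n) = 2 + n/3
b = -127/4 (b = (6 - 1*133)/4 = (6 - 133)/4 = (¼)*(-127) = -127/4 ≈ -31.750)
(R(g, -8) + b)² = ((2 + (⅓)*(-8)) - 127/4)² = ((2 - 8/3) - 127/4)² = (-⅔ - 127/4)² = (-389/12)² = 151321/144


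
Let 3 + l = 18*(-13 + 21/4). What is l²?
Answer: 81225/4 ≈ 20306.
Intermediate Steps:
l = -285/2 (l = -3 + 18*(-13 + 21/4) = -3 + 18*(-31/4) = -3 - 279/2 = -285/2 ≈ -142.50)
l² = (-285/2)² = 81225/4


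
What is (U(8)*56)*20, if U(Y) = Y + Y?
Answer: 17920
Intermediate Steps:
U(Y) = 2*Y
(U(8)*56)*20 = ((2*8)*56)*20 = (16*56)*20 = 896*20 = 17920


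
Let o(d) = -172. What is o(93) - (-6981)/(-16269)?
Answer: -935083/5423 ≈ -172.43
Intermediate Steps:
o(93) - (-6981)/(-16269) = -172 - (-6981)/(-16269) = -172 - (-6981)*(-1)/16269 = -172 - 1*2327/5423 = -172 - 2327/5423 = -935083/5423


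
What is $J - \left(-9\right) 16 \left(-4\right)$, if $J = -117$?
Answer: $-693$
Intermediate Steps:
$J - \left(-9\right) 16 \left(-4\right) = -117 - \left(-9\right) 16 \left(-4\right) = -117 - \left(-144\right) \left(-4\right) = -117 - 576 = -693$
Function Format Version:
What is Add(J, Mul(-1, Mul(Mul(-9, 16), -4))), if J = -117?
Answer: -693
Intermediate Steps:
Add(J, Mul(-1, Mul(Mul(-9, 16), -4))) = Add(-117, Mul(-1, Mul(Mul(-9, 16), -4))) = Add(-117, Mul(-1, Mul(-144, -4))) = Add(-117, Mul(-1, 576)) = Add(-117, -576) = -693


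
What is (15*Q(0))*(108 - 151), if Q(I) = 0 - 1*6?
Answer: 3870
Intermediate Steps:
Q(I) = -6 (Q(I) = 0 - 6 = -6)
(15*Q(0))*(108 - 151) = (15*(-6))*(108 - 151) = -90*(-43) = 3870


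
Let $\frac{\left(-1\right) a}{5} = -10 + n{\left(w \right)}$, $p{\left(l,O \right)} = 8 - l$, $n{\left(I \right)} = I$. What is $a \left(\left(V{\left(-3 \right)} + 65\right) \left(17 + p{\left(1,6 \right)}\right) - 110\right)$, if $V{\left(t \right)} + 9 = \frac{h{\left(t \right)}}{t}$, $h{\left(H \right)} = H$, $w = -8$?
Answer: $113220$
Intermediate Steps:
$V{\left(t \right)} = -8$ ($V{\left(t \right)} = -9 + \frac{t}{t} = -9 + 1 = -8$)
$a = 90$ ($a = - 5 \left(-10 - 8\right) = \left(-5\right) \left(-18\right) = 90$)
$a \left(\left(V{\left(-3 \right)} + 65\right) \left(17 + p{\left(1,6 \right)}\right) - 110\right) = 90 \left(\left(-8 + 65\right) \left(17 + \left(8 - 1\right)\right) - 110\right) = 90 \left(57 \left(17 + \left(8 - 1\right)\right) - 110\right) = 90 \left(57 \left(17 + 7\right) - 110\right) = 90 \left(57 \cdot 24 - 110\right) = 90 \left(1368 - 110\right) = 90 \cdot 1258 = 113220$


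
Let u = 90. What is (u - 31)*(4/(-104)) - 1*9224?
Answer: -239883/26 ≈ -9226.3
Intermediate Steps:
(u - 31)*(4/(-104)) - 1*9224 = (90 - 31)*(4/(-104)) - 1*9224 = 59*(4*(-1/104)) - 9224 = 59*(-1/26) - 9224 = -59/26 - 9224 = -239883/26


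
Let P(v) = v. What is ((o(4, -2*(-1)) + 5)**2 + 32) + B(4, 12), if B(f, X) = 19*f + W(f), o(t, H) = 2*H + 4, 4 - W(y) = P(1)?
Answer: 280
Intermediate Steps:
W(y) = 3 (W(y) = 4 - 1*1 = 4 - 1 = 3)
o(t, H) = 4 + 2*H
B(f, X) = 3 + 19*f (B(f, X) = 19*f + 3 = 3 + 19*f)
((o(4, -2*(-1)) + 5)**2 + 32) + B(4, 12) = (((4 + 2*(-2*(-1))) + 5)**2 + 32) + (3 + 19*4) = (((4 + 2*2) + 5)**2 + 32) + (3 + 76) = (((4 + 4) + 5)**2 + 32) + 79 = ((8 + 5)**2 + 32) + 79 = (13**2 + 32) + 79 = (169 + 32) + 79 = 201 + 79 = 280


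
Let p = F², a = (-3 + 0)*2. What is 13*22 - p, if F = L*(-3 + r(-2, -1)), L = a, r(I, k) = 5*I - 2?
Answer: -7814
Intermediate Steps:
r(I, k) = -2 + 5*I
a = -6 (a = -3*2 = -6)
L = -6
F = 90 (F = -6*(-3 + (-2 + 5*(-2))) = -6*(-3 + (-2 - 10)) = -6*(-3 - 12) = -6*(-15) = 90)
p = 8100 (p = 90² = 8100)
13*22 - p = 13*22 - 1*8100 = 286 - 8100 = -7814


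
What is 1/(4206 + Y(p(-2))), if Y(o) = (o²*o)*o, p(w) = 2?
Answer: 1/4222 ≈ 0.00023685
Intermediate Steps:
Y(o) = o⁴ (Y(o) = o³*o = o⁴)
1/(4206 + Y(p(-2))) = 1/(4206 + 2⁴) = 1/(4206 + 16) = 1/4222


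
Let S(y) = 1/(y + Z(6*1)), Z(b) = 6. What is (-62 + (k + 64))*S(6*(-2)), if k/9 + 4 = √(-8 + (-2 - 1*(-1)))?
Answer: 17/3 - 9*I/2 ≈ 5.6667 - 4.5*I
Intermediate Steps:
S(y) = 1/(6 + y) (S(y) = 1/(y + 6) = 1/(6 + y))
k = -36 + 27*I (k = -36 + 9*√(-8 + (-2 - 1*(-1))) = -36 + 9*√(-8 + (-2 + 1)) = -36 + 9*√(-8 - 1) = -36 + 9*√(-9) = -36 + 9*(3*I) = -36 + 27*I ≈ -36.0 + 27.0*I)
(-62 + (k + 64))*S(6*(-2)) = (-62 + ((-36 + 27*I) + 64))/(6 + 6*(-2)) = (-62 + (28 + 27*I))/(6 - 12) = (-34 + 27*I)/(-6) = (-34 + 27*I)*(-⅙) = 17/3 - 9*I/2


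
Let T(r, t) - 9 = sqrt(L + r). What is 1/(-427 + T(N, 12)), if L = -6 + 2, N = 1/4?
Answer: -1672/698911 - 2*I*sqrt(15)/698911 ≈ -0.0023923 - 1.1083e-5*I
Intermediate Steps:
N = 1/4 ≈ 0.25000
L = -4
T(r, t) = 9 + sqrt(-4 + r)
1/(-427 + T(N, 12)) = 1/(-427 + (9 + sqrt(-4 + 1/4))) = 1/(-427 + (9 + sqrt(-15/4))) = 1/(-427 + (9 + I*sqrt(15)/2)) = 1/(-418 + I*sqrt(15)/2)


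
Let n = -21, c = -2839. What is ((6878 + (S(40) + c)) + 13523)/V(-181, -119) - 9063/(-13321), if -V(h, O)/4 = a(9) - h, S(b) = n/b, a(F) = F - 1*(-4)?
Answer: -9076140819/413483840 ≈ -21.950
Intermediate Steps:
a(F) = 4 + F (a(F) = F + 4 = 4 + F)
S(b) = -21/b
V(h, O) = -52 + 4*h (V(h, O) = -4*((4 + 9) - h) = -4*(13 - h) = -52 + 4*h)
((6878 + (S(40) + c)) + 13523)/V(-181, -119) - 9063/(-13321) = ((6878 + (-21/40 - 2839)) + 13523)/(-52 + 4*(-181)) - 9063/(-13321) = ((6878 + (-21*1/40 - 2839)) + 13523)/(-52 - 724) - 9063*(-1/13321) = ((6878 + (-21/40 - 2839)) + 13523)/(-776) + 9063/13321 = ((6878 - 113581/40) + 13523)*(-1/776) + 9063/13321 = (161539/40 + 13523)*(-1/776) + 9063/13321 = (702459/40)*(-1/776) + 9063/13321 = -702459/31040 + 9063/13321 = -9076140819/413483840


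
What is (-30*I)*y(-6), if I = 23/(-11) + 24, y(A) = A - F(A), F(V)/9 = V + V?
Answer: -737460/11 ≈ -67042.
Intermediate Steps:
F(V) = 18*V (F(V) = 9*(V + V) = 9*(2*V) = 18*V)
y(A) = -17*A (y(A) = A - 18*A = -17*A)
I = 241/11 (I = 23*(-1/11) + 24 = -23/11 + 24 = 241/11 ≈ 21.909)
(-30*I)*y(-6) = (-30*241/11)*(-17*(-6)) = -7230/11*102 = -737460/11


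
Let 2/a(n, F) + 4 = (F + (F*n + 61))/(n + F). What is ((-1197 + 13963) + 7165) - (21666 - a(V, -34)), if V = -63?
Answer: -4436589/2557 ≈ -1735.1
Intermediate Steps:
a(n, F) = 2/(-4 + (61 + F + F*n)/(F + n)) (a(n, F) = 2/(-4 + (F + (F*n + 61))/(n + F)) = 2/(-4 + (F + (61 + F*n))/(F + n)) = 2/(-4 + (61 + F + F*n)/(F + n)))
((-1197 + 13963) + 7165) - (21666 - a(V, -34)) = ((-1197 + 13963) + 7165) - (21666 - 2*(-34 - 63)/(61 - 4*(-63) - 3*(-34) - 34*(-63))) = (12766 + 7165) - (21666 - 2*(-97)/(61 + 252 + 102 + 2142)) = 19931 - (21666 - 2*(-97)/2557) = 19931 - (21666 - 1*(-194/2557)) = 19931 - (21666 + 194/2557) = 19931 - 1*55400156/2557 = 19931 - 55400156/2557 = -4436589/2557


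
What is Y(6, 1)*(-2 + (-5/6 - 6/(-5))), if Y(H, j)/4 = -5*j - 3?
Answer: 784/15 ≈ 52.267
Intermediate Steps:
Y(H, j) = -12 - 20*j (Y(H, j) = 4*(-5*j - 3) = 4*(-3 - 5*j) = -12 - 20*j)
Y(6, 1)*(-2 + (-5/6 - 6/(-5))) = (-12 - 20*1)*(-2 + (-5/6 - 6/(-5))) = (-12 - 20)*(-2 + (-5*⅙ - 6*(-⅕))) = -32*(-2 + (-⅚ + 6/5)) = -32*(-2 + 11/30) = -32*(-49/30) = 784/15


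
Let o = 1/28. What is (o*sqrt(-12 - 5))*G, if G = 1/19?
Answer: I*sqrt(17)/532 ≈ 0.0077502*I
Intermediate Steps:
o = 1/28 ≈ 0.035714
G = 1/19 ≈ 0.052632
(o*sqrt(-12 - 5))*G = (sqrt(-12 - 5)/28)*(1/19) = (sqrt(-17)/28)*(1/19) = ((I*sqrt(17))/28)*(1/19) = (I*sqrt(17)/28)*(1/19) = I*sqrt(17)/532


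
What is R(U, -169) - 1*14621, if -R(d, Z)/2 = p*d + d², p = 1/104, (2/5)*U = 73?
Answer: -8448649/104 ≈ -81237.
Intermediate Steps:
U = 365/2 (U = (5/2)*73 = 365/2 ≈ 182.50)
p = 1/104 ≈ 0.0096154
R(d, Z) = -2*d² - d/52 (R(d, Z) = -2*(d/104 + d²) = -2*(d² + d/104) = -2*d² - d/52)
R(U, -169) - 1*14621 = -1/52*365/2*(1 + 104*(365/2)) - 1*14621 = -1/52*365/2*(1 + 18980) - 14621 = -1/52*365/2*18981 - 14621 = -6928065/104 - 14621 = -8448649/104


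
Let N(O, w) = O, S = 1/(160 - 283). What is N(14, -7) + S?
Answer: 1721/123 ≈ 13.992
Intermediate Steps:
S = -1/123 (S = 1/(-123) = -1/123 ≈ -0.0081301)
N(14, -7) + S = 14 - 1/123 = 1721/123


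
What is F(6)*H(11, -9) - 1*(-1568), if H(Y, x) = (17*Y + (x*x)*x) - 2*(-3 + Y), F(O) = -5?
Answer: 4358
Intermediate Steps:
H(Y, x) = 6 + x³ + 15*Y (H(Y, x) = (17*Y + x²*x) + (6 - 2*Y) = (17*Y + x³) + (6 - 2*Y) = (x³ + 17*Y) + (6 - 2*Y) = 6 + x³ + 15*Y)
F(6)*H(11, -9) - 1*(-1568) = -5*(6 + (-9)³ + 15*11) - 1*(-1568) = -5*(6 - 729 + 165) + 1568 = -5*(-558) + 1568 = 2790 + 1568 = 4358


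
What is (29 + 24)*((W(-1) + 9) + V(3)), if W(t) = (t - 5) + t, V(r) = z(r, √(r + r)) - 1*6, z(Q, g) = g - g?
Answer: -212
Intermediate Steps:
z(Q, g) = 0
V(r) = -6 (V(r) = 0 - 1*6 = 0 - 6 = -6)
W(t) = -5 + 2*t (W(t) = (-5 + t) + t = -5 + 2*t)
(29 + 24)*((W(-1) + 9) + V(3)) = (29 + 24)*(((-5 + 2*(-1)) + 9) - 6) = 53*(((-5 - 2) + 9) - 6) = 53*((-7 + 9) - 6) = 53*(2 - 6) = 53*(-4) = -212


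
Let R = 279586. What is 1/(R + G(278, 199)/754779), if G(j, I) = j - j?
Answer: 1/279586 ≈ 3.5767e-6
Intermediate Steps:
G(j, I) = 0
1/(R + G(278, 199)/754779) = 1/(279586 + 0/754779) = 1/(279586 + 0*(1/754779)) = 1/(279586 + 0) = 1/279586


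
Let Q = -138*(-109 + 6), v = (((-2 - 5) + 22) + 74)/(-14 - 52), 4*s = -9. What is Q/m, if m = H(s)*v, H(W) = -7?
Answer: 938124/623 ≈ 1505.8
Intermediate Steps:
s = -9/4 (s = (¼)*(-9) = -9/4 ≈ -2.2500)
v = -89/66 (v = ((-7 + 22) + 74)/(-66) = (15 + 74)*(-1/66) = 89*(-1/66) = -89/66 ≈ -1.3485)
Q = 14214 (Q = -138*(-103) = 14214)
m = 623/66 (m = -7*(-89/66) = 623/66 ≈ 9.4394)
Q/m = 14214/(623/66) = 14214*(66/623) = 938124/623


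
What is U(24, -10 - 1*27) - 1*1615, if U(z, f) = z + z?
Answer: -1567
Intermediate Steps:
U(z, f) = 2*z
U(24, -10 - 1*27) - 1*1615 = 2*24 - 1*1615 = 48 - 1615 = -1567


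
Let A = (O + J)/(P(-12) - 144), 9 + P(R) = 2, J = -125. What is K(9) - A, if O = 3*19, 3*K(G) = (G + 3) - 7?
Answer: 551/453 ≈ 1.2163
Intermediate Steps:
P(R) = -7 (P(R) = -9 + 2 = -7)
K(G) = -4/3 + G/3 (K(G) = ((G + 3) - 7)/3 = ((3 + G) - 7)/3 = (-4 + G)/3 = -4/3 + G/3)
O = 57
A = 68/151 (A = (57 - 125)/(-7 - 144) = -68/(-151) = -68*(-1/151) = 68/151 ≈ 0.45033)
K(9) - A = (-4/3 + (⅓)*9) - 1*68/151 = (-4/3 + 3) - 68/151 = 5/3 - 68/151 = 551/453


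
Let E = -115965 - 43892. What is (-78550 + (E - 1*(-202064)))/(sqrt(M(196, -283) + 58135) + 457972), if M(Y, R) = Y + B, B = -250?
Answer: -36343/458213 ≈ -0.079315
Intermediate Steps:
E = -159857
M(Y, R) = -250 + Y (M(Y, R) = Y - 250 = -250 + Y)
(-78550 + (E - 1*(-202064)))/(sqrt(M(196, -283) + 58135) + 457972) = (-78550 + (-159857 - 1*(-202064)))/(sqrt((-250 + 196) + 58135) + 457972) = (-78550 + (-159857 + 202064))/(sqrt(-54 + 58135) + 457972) = (-78550 + 42207)/(sqrt(58081) + 457972) = -36343/(241 + 457972) = -36343/458213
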